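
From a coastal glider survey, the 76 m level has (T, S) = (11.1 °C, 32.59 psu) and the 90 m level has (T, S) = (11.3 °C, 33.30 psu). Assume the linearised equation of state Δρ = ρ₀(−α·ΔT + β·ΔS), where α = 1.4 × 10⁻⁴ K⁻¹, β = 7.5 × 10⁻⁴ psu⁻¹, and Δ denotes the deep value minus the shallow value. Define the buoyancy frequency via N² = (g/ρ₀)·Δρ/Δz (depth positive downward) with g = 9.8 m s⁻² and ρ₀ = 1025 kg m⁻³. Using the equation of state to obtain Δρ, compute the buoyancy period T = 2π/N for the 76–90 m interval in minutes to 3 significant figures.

ΔT = +0.2 K, ΔS = +0.71 psu (deep − shallow).
Δρ/ρ₀ = −αΔT + βΔS = -2.80 × 10⁻⁵ + 5.325 × 10⁻⁴ = 5.045 × 10⁻⁴, so Δρ ≈ 0.5171 kg m⁻³.
N² = (g/ρ₀)·Δρ/Δz = g·(Δρ/ρ₀)/Δz = 9.8 × 5.045 × 10⁻⁴ / 14 = 3.5315 × 10⁻⁴ s⁻².
N = √(3.5315 × 10⁻⁴) = 0.018792 rad s⁻¹ → T = 2π/N = 334.35 s = 5.5725 min ≈ 5.57 min.

5.57 min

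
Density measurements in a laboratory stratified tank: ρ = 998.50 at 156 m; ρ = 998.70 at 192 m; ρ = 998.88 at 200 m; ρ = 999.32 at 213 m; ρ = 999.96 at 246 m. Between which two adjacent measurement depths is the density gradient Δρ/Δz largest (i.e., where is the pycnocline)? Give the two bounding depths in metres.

200–213 m

Compute the density gradient over each adjacent pair:
  156–192 m: Δρ/Δz = 0.20/36 = 5.6 × 10⁻³ kg m⁻⁴
  192–200 m: Δρ/Δz = 0.18/8 = 0.022 kg m⁻⁴
  200–213 m: Δρ/Δz = 0.44/13 = 0.034 kg m⁻⁴
  213–246 m: Δρ/Δz = 0.64/33 = 0.019 kg m⁻⁴
The largest gradient is in the 200–213 m interval — the pycnocline.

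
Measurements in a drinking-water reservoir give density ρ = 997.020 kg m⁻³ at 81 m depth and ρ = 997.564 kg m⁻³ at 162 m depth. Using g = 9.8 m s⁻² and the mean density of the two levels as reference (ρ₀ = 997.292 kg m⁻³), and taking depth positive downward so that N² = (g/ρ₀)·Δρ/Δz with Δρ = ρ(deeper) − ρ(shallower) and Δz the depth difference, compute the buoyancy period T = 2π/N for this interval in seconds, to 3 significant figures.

773 s

Δρ = 997.564 − 997.020 = 0.544 kg m⁻³ over Δz = 162 − 81 = 81 m.
N² = (9.8/997.292) × (0.544/81) = 6.5996 × 10⁻⁵ s⁻².
N = √(6.5996 × 10⁻⁵) = 8.1238 × 10⁻³ rad s⁻¹, so T = 2π/N = 773.43 s ≈ 773 s.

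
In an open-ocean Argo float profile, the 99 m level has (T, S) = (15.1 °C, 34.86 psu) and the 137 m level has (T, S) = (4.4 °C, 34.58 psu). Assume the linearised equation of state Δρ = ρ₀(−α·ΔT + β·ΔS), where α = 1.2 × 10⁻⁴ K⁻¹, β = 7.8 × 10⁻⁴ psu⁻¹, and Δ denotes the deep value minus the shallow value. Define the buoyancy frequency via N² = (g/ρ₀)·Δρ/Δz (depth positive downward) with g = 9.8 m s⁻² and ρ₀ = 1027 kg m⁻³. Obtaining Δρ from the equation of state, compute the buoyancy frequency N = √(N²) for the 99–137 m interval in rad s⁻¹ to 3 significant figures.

0.0166 rad s⁻¹

ΔT = -10.7 K, ΔS = -0.28 psu (deep − shallow).
Δρ/ρ₀ = −αΔT + βΔS = 1.284 × 10⁻³ − 2.184 × 10⁻⁴ = 1.0656 × 10⁻³, so Δρ ≈ 1.094 kg m⁻³.
N² = (g/ρ₀)·Δρ/Δz = g·(Δρ/ρ₀)/Δz = 9.8 × 1.0656 × 10⁻³ / 38 = 2.7481 × 10⁻⁴ s⁻².
N = √(2.7481 × 10⁻⁴) = 0.016577 rad s⁻¹ ≈ 0.0166 rad s⁻¹.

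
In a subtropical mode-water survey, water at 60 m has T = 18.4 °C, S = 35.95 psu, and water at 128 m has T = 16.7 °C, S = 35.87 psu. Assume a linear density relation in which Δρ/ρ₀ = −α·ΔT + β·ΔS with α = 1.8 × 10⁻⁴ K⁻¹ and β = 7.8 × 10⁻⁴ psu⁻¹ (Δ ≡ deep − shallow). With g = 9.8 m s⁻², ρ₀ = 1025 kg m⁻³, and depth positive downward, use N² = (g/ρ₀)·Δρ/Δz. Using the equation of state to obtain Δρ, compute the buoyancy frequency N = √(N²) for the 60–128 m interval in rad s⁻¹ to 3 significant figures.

ΔT = -1.7 K, ΔS = -0.08 psu (deep − shallow).
Δρ/ρ₀ = −αΔT + βΔS = 3.06 × 10⁻⁴ − 6.24 × 10⁻⁵ = 2.436 × 10⁻⁴, so Δρ ≈ 0.2497 kg m⁻³.
N² = (g/ρ₀)·Δρ/Δz = g·(Δρ/ρ₀)/Δz = 9.8 × 2.436 × 10⁻⁴ / 68 = 3.5107 × 10⁻⁵ s⁻².
N = √(3.5107 × 10⁻⁵) = 5.9251 × 10⁻³ rad s⁻¹ ≈ 5.93 × 10⁻³ rad s⁻¹.

5.93 × 10⁻³ rad s⁻¹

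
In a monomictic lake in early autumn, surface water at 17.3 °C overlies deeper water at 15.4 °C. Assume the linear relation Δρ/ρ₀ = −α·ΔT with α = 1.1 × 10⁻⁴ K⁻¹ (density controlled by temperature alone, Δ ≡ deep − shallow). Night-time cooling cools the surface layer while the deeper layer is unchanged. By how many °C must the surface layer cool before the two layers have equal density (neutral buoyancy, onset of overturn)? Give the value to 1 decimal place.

1.9 °C

With temperature the only control, equal density requires T_surf′ = T_deep.
T_surf′ = 15.4 °C.
Cooling required: 17.3 − 15.4 = 1.9 °C.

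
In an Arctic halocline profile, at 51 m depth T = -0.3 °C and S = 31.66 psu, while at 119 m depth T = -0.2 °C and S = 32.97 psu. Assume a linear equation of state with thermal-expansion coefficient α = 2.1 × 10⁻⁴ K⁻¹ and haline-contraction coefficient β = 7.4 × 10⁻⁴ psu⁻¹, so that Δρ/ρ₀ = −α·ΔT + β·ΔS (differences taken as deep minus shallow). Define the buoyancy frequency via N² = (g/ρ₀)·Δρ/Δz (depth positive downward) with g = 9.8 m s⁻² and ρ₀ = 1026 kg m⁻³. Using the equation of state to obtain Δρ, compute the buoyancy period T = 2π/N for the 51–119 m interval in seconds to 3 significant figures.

ΔT = +0.1 K, ΔS = +1.31 psu (deep − shallow).
Δρ/ρ₀ = −αΔT + βΔS = -2.10 × 10⁻⁵ + 9.694 × 10⁻⁴ = 9.484 × 10⁻⁴, so Δρ ≈ 0.9731 kg m⁻³.
N² = (g/ρ₀)·Δρ/Δz = g·(Δρ/ρ₀)/Δz = 9.8 × 9.484 × 10⁻⁴ / 68 = 1.3668 × 10⁻⁴ s⁻².
N = √(1.3668 × 10⁻⁴) = 0.011691 rad s⁻¹ → T = 2π/N = 537.44 s ≈ 537 s.

537 s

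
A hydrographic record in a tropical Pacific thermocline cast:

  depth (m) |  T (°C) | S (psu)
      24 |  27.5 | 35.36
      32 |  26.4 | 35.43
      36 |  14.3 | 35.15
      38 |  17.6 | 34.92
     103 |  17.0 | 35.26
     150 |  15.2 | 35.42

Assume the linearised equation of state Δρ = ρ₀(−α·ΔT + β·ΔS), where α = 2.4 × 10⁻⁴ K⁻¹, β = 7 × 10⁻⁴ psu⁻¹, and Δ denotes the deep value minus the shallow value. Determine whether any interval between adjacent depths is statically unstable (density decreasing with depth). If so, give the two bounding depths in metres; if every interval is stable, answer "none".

36–38 m

Evaluate Δρ/ρ₀ = −αΔT + βΔS across each adjacent pair:
  24–32 m: −αΔT+βΔS = −(2.4 × 10⁻⁴)(-1.1)+(7 × 10⁻⁴)(+0.07) = 3.1 × 10⁻⁴ → stable
  32–36 m: −αΔT+βΔS = −(2.4 × 10⁻⁴)(-12.1)+(7 × 10⁻⁴)(-0.28) = 2.7 × 10⁻³ → stable
  36–38 m: −αΔT+βΔS = −(2.4 × 10⁻⁴)(+3.3)+(7 × 10⁻⁴)(-0.23) = -9.5 × 10⁻⁴ → UNSTABLE
  38–103 m: −αΔT+βΔS = −(2.4 × 10⁻⁴)(-0.6)+(7 × 10⁻⁴)(+0.34) = 3.8 × 10⁻⁴ → stable
  103–150 m: −αΔT+βΔS = −(2.4 × 10⁻⁴)(-1.8)+(7 × 10⁻⁴)(+0.16) = 5.4 × 10⁻⁴ → stable
The 36–38 m interval has Δρ < 0: lighter water underlies denser water.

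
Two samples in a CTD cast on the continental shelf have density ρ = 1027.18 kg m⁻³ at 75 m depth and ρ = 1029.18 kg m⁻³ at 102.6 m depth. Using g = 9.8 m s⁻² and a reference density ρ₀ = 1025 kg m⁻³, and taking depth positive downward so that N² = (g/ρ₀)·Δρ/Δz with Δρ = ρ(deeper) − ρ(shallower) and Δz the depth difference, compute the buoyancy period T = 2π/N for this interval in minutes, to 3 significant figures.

3.98 min

Δρ = 1029.18 − 1027.18 = 2.00 kg m⁻³ over Δz = 102.6 − 75 = 27.6 m.
N² = (9.8/1025) × (2.00/27.6) = 6.9282 × 10⁻⁴ s⁻².
N = √(6.9282 × 10⁻⁴) = 0.026321 rad s⁻¹, so T = 2π/N = 238.71 s = 3.9785 min ≈ 3.98 min.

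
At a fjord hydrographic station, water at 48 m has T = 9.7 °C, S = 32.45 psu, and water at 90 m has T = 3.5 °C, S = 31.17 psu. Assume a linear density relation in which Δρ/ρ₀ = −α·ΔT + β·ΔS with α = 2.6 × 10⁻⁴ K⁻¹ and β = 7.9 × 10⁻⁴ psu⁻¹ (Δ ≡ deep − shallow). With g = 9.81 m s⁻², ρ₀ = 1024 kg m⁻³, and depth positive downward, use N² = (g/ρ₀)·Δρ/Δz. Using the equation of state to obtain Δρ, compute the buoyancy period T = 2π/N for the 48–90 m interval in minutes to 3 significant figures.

8.84 min

ΔT = -6.2 K, ΔS = -1.28 psu (deep − shallow).
Δρ/ρ₀ = −αΔT + βΔS = 1.612 × 10⁻³ − 1.0112 × 10⁻³ = 6.008 × 10⁻⁴, so Δρ ≈ 0.6152 kg m⁻³.
N² = (g/ρ₀)·Δρ/Δz = g·(Δρ/ρ₀)/Δz = 9.81 × 6.008 × 10⁻⁴ / 42 = 1.4033 × 10⁻⁴ s⁻².
N = √(1.4033 × 10⁻⁴) = 0.011846 rad s⁻¹ → T = 2π/N = 530.41 s = 8.8402 min ≈ 8.84 min.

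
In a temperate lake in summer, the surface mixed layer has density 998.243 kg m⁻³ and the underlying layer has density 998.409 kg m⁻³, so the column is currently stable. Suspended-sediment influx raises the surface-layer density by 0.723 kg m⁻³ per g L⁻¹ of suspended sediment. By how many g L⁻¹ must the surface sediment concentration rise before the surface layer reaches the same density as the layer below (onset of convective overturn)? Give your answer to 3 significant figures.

0.230 g L⁻¹

Density deficit of the surface layer: 998.409 − 998.243 = 0.166 kg m⁻³.
Required change = 0.166 / 0.723 = 0.230 g L⁻¹.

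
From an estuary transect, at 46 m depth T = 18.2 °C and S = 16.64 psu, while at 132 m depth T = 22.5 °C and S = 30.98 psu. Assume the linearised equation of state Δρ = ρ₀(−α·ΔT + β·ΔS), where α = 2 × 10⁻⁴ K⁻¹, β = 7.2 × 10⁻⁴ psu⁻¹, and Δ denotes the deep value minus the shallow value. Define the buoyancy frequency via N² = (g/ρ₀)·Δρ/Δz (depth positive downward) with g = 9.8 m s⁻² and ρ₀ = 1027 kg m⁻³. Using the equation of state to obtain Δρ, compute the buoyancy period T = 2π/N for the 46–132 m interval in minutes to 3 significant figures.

3.19 min

ΔT = +4.3 K, ΔS = +14.34 psu (deep − shallow).
Δρ/ρ₀ = −αΔT + βΔS = -8.60 × 10⁻⁴ + 0.0103248 = 9.4648 × 10⁻³, so Δρ ≈ 9.720 kg m⁻³.
N² = (g/ρ₀)·Δρ/Δz = g·(Δρ/ρ₀)/Δz = 9.8 × 9.4648 × 10⁻³ / 86 = 1.0785 × 10⁻³ s⁻².
N = √(1.0785 × 10⁻³) = 0.032841 rad s⁻¹ → T = 2π/N = 191.32 s = 3.1887 min ≈ 3.19 min.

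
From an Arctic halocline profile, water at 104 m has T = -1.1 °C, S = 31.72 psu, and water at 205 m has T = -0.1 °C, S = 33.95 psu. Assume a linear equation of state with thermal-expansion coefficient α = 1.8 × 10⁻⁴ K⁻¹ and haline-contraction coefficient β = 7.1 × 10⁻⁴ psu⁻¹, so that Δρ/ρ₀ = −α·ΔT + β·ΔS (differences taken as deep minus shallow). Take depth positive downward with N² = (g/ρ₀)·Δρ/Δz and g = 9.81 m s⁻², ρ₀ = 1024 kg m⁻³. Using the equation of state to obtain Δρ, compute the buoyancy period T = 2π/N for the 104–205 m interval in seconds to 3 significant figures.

538 s

ΔT = +1.0 K, ΔS = +2.23 psu (deep − shallow).
Δρ/ρ₀ = −αΔT + βΔS = -1.80 × 10⁻⁴ + 1.5833 × 10⁻³ = 1.4033 × 10⁻³, so Δρ ≈ 1.437 kg m⁻³.
N² = (g/ρ₀)·Δρ/Δz = g·(Δρ/ρ₀)/Δz = 9.81 × 1.4033 × 10⁻³ / 101 = 1.3630 × 10⁻⁴ s⁻².
N = √(1.3630 × 10⁻⁴) = 0.011675 rad s⁻¹ → T = 2π/N = 538.17 s ≈ 538 s.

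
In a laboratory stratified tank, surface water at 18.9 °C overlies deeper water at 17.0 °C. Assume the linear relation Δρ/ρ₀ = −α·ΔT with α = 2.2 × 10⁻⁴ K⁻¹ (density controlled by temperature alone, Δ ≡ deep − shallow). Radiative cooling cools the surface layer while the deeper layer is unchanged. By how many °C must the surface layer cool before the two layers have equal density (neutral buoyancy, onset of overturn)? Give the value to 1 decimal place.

With temperature the only control, equal density requires T_surf′ = T_deep.
T_surf′ = 17.0 °C.
Cooling required: 18.9 − 17.0 = 1.9 °C.

1.9 °C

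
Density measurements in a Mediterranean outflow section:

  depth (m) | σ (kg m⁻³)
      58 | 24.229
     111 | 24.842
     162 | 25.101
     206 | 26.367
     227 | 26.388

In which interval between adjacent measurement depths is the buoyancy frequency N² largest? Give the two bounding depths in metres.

162–206 m

Compute the density gradient over each adjacent pair:
  58–111 m: Δρ/Δz = 0.613/53 = 0.012 kg m⁻⁴
  111–162 m: Δρ/Δz = 0.259/51 = 5.1 × 10⁻³ kg m⁻⁴
  162–206 m: Δρ/Δz = 1.266/44 = 0.029 kg m⁻⁴
  206–227 m: Δρ/Δz = 0.021/21 = 1.0 × 10⁻³ kg m⁻⁴
The largest gradient is in the 162–206 m interval — the pycnocline.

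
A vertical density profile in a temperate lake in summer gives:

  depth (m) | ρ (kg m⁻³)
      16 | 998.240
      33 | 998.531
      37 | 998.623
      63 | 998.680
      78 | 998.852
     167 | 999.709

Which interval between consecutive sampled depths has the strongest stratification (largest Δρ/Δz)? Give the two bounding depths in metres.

Compute the density gradient over each adjacent pair:
  16–33 m: Δρ/Δz = 0.291/17 = 0.017 kg m⁻⁴
  33–37 m: Δρ/Δz = 0.092/4 = 0.023 kg m⁻⁴
  37–63 m: Δρ/Δz = 0.057/26 = 2.2 × 10⁻³ kg m⁻⁴
  63–78 m: Δρ/Δz = 0.172/15 = 0.011 kg m⁻⁴
  78–167 m: Δρ/Δz = 0.857/89 = 9.6 × 10⁻³ kg m⁻⁴
The largest gradient is in the 33–37 m interval — the pycnocline.

33–37 m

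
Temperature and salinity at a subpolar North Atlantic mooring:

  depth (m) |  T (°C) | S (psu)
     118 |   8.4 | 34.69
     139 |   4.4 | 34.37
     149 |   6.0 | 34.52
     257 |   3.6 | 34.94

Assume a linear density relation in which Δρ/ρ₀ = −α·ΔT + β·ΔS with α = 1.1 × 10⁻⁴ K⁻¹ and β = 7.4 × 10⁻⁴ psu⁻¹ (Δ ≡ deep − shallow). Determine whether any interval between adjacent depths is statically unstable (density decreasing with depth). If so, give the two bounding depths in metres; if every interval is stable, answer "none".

139–149 m

Evaluate Δρ/ρ₀ = −αΔT + βΔS across each adjacent pair:
  118–139 m: −αΔT+βΔS = −(1.1 × 10⁻⁴)(-4.0)+(7.4 × 10⁻⁴)(-0.32) = 2.0 × 10⁻⁴ → stable
  139–149 m: −αΔT+βΔS = −(1.1 × 10⁻⁴)(+1.6)+(7.4 × 10⁻⁴)(+0.15) = -6.5 × 10⁻⁵ → UNSTABLE
  149–257 m: −αΔT+βΔS = −(1.1 × 10⁻⁴)(-2.4)+(7.4 × 10⁻⁴)(+0.42) = 5.7 × 10⁻⁴ → stable
The 139–149 m interval has Δρ < 0: lighter water underlies denser water.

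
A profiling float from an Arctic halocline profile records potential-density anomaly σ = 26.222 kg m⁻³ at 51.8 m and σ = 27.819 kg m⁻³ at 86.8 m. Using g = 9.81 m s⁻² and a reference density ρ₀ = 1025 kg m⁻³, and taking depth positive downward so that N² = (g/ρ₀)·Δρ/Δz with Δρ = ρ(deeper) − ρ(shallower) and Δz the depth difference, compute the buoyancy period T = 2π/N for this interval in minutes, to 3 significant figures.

5.01 min

Δρ = 1027.819 − 1026.222 = 1.597 kg m⁻³ over Δz = 86.8 − 51.8 = 35 m.
N² = (9.81/1025) × (1.597/35) = 4.3670 × 10⁻⁴ s⁻².
N = √(4.3670 × 10⁻⁴) = 0.020897 rad s⁻¹, so T = 2π/N = 300.67 s = 5.0112 min ≈ 5.01 min.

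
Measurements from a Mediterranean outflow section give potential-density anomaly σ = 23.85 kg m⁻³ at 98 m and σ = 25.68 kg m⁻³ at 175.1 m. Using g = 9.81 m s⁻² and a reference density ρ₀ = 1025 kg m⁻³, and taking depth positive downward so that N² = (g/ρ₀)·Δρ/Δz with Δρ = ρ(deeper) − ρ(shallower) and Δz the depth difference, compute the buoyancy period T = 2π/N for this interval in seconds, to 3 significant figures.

417 s

Δρ = 1025.68 − 1023.85 = 1.83 kg m⁻³ over Δz = 175.1 − 98 = 77.1 m.
N² = (9.81/1025) × (1.83/77.1) = 2.2717 × 10⁻⁴ s⁻².
N = √(2.2717 × 10⁻⁴) = 0.015072 rad s⁻¹, so T = 2π/N = 416.88 s ≈ 417 s.
A positive N² confirms static stability across the interval.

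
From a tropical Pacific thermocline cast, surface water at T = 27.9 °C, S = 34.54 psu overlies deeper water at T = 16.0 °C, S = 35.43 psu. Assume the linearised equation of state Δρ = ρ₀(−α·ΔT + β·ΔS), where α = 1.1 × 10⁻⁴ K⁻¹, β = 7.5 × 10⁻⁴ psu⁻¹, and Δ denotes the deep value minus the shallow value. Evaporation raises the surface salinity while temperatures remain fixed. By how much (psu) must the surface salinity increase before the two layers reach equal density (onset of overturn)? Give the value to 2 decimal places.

Neutral buoyancy requires −α(T_deep − T_surf) + β(S_deep − S_surf′) = 0.
S_surf′ = S_deep − (α/β)·ΔT = 35.43 − (1.1 × 10⁻⁴/7.5 × 10⁻⁴)·(-11.9) = 37.1753 psu.
Increase required: 37.1753 − 34.54 = 2.6353 psu.

2.64 psu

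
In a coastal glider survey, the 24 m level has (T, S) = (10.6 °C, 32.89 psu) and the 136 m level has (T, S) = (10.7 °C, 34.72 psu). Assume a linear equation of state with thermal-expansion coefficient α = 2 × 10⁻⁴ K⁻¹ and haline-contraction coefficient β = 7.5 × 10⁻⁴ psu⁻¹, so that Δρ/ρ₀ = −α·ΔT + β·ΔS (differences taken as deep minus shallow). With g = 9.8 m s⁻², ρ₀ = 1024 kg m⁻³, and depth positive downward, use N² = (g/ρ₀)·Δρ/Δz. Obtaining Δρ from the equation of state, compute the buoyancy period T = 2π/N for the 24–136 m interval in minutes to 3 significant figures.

ΔT = +0.1 K, ΔS = +1.83 psu (deep − shallow).
Δρ/ρ₀ = −αΔT + βΔS = -2.00 × 10⁻⁵ + 1.3725 × 10⁻³ = 1.3525 × 10⁻³, so Δρ ≈ 1.385 kg m⁻³.
N² = (g/ρ₀)·Δρ/Δz = g·(Δρ/ρ₀)/Δz = 9.8 × 1.3525 × 10⁻³ / 112 = 1.1834 × 10⁻⁴ s⁻².
N = √(1.1834 × 10⁻⁴) = 0.010878 rad s⁻¹ → T = 2π/N = 577.60 s = 9.6267 min ≈ 9.63 min.

9.63 min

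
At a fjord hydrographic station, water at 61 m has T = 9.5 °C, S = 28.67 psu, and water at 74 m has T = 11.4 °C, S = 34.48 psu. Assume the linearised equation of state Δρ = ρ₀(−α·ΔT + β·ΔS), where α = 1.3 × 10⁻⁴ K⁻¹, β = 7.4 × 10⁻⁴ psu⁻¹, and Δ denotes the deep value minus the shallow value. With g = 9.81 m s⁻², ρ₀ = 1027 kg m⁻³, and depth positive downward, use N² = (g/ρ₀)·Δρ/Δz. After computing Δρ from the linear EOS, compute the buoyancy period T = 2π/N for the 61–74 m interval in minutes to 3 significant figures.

ΔT = +1.9 K, ΔS = +5.81 psu (deep − shallow).
Δρ/ρ₀ = −αΔT + βΔS = -2.47 × 10⁻⁴ + 4.2994 × 10⁻³ = 4.0524 × 10⁻³, so Δρ ≈ 4.162 kg m⁻³.
N² = (g/ρ₀)·Δρ/Δz = g·(Δρ/ρ₀)/Δz = 9.81 × 4.0524 × 10⁻³ / 13 = 3.0580 × 10⁻³ s⁻².
N = √(3.0580 × 10⁻³) = 0.055299 rad s⁻¹ → T = 2π/N = 113.62 s = 1.8937 min ≈ 1.89 min.

1.89 min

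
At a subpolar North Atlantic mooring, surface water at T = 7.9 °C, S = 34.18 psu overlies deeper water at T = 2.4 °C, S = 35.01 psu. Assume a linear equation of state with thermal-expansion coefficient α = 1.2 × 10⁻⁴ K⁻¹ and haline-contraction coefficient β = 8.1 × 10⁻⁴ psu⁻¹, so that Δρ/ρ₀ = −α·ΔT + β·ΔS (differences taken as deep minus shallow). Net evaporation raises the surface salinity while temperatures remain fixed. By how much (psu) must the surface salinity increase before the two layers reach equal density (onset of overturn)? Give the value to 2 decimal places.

Neutral buoyancy requires −α(T_deep − T_surf) + β(S_deep − S_surf′) = 0.
S_surf′ = S_deep − (α/β)·ΔT = 35.01 − (1.2 × 10⁻⁴/8.1 × 10⁻⁴)·(-5.5) = 35.8248 psu.
Increase required: 35.8248 − 34.18 = 1.6448 psu.

1.64 psu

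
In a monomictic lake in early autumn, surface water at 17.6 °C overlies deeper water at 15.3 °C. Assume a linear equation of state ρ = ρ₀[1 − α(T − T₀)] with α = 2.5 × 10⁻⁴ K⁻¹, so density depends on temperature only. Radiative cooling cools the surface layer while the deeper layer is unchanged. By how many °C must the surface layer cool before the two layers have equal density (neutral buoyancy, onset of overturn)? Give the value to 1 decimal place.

2.3 °C

With temperature the only control, equal density requires T_surf′ = T_deep.
T_surf′ = 15.3 °C.
Cooling required: 17.6 − 15.3 = 2.3 °C.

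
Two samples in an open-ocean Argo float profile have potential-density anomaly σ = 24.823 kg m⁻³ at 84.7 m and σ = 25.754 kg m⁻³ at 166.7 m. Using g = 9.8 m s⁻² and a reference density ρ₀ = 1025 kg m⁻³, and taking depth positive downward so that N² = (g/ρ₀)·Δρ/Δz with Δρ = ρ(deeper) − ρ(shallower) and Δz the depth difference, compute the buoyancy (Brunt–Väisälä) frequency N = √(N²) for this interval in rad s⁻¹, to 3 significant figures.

0.0104 rad s⁻¹

Δρ = 1025.754 − 1024.823 = 0.931 kg m⁻³ over Δz = 166.7 − 84.7 = 82 m.
N² = (9.8/1025) × (0.931/82) = 1.0855 × 10⁻⁴ s⁻².
N = √(1.0855 × 10⁻⁴) = 0.010419 rad s⁻¹ ≈ 0.0104 rad s⁻¹.
A positive N² confirms static stability across the interval.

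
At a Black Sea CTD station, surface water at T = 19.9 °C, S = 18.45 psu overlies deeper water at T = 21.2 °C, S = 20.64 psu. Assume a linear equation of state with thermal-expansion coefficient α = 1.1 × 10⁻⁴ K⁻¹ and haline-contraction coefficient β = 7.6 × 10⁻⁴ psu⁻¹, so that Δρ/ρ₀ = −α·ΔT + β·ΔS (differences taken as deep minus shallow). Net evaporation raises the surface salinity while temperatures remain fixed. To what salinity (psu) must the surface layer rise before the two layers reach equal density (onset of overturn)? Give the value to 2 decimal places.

Neutral buoyancy requires −α(T_deep − T_surf) + β(S_deep − S_surf′) = 0.
S_surf′ = S_deep − (α/β)·ΔT = 20.64 − (1.1 × 10⁻⁴/7.6 × 10⁻⁴)·(+1.3) = 20.4518 psu.
Increase required: 20.4518 − 18.45 = 2.0018 psu.

20.45 psu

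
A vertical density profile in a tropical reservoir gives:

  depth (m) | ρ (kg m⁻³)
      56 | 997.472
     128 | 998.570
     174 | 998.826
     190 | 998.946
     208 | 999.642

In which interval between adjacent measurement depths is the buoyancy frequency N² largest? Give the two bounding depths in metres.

190–208 m

Compute the density gradient over each adjacent pair:
  56–128 m: Δρ/Δz = 1.098/72 = 0.015 kg m⁻⁴
  128–174 m: Δρ/Δz = 0.256/46 = 5.6 × 10⁻³ kg m⁻⁴
  174–190 m: Δρ/Δz = 0.120/16 = 7.5 × 10⁻³ kg m⁻⁴
  190–208 m: Δρ/Δz = 0.696/18 = 0.039 kg m⁻⁴
The largest gradient is in the 190–208 m interval — the pycnocline.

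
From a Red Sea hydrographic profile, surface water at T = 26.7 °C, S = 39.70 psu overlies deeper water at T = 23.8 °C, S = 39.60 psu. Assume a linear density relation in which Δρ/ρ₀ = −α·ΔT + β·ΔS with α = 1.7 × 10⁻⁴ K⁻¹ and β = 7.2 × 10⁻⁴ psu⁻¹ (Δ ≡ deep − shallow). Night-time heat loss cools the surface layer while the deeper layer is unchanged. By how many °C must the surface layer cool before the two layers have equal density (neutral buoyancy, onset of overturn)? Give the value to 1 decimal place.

Neutral buoyancy requires Δρ = 0, i.e. −α(T_deep − T_surf′) + β(S_deep − S_surf) = 0.
T_surf′ = T_deep − (β/α)·ΔS = 23.8 − (7.2 × 10⁻⁴/1.7 × 10⁻⁴)·(-0.10) = 24.224 °C.
Cooling required: 26.7 − (24.224) = 2.476 °C.

2.5 °C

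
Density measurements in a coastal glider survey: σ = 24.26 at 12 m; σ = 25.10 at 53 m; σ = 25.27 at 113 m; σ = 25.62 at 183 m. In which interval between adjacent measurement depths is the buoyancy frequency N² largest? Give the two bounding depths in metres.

12–53 m

Compute the density gradient over each adjacent pair:
  12–53 m: Δρ/Δz = 0.84/41 = 0.020 kg m⁻⁴
  53–113 m: Δρ/Δz = 0.17/60 = 2.8 × 10⁻³ kg m⁻⁴
  113–183 m: Δρ/Δz = 0.35/70 = 5.0 × 10⁻³ kg m⁻⁴
The largest gradient is in the 12–53 m interval — the pycnocline.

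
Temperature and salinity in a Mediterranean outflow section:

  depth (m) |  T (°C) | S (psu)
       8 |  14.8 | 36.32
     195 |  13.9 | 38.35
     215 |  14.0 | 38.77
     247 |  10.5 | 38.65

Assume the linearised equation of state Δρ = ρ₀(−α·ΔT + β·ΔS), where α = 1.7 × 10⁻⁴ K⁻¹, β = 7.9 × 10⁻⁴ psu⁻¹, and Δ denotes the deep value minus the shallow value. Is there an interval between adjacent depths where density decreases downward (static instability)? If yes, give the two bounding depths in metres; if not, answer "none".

none

Evaluate Δρ/ρ₀ = −αΔT + βΔS across each adjacent pair:
  8–195 m: −αΔT+βΔS = −(1.7 × 10⁻⁴)(-0.9)+(7.9 × 10⁻⁴)(+2.03) = 1.8 × 10⁻³ → stable
  195–215 m: −αΔT+βΔS = −(1.7 × 10⁻⁴)(+0.1)+(7.9 × 10⁻⁴)(+0.42) = 3.1 × 10⁻⁴ → stable
  215–247 m: −αΔT+βΔS = −(1.7 × 10⁻⁴)(-3.5)+(7.9 × 10⁻⁴)(-0.12) = 5.0 × 10⁻⁴ → stable
Every interval has Δρ > 0: the column is stably stratified throughout.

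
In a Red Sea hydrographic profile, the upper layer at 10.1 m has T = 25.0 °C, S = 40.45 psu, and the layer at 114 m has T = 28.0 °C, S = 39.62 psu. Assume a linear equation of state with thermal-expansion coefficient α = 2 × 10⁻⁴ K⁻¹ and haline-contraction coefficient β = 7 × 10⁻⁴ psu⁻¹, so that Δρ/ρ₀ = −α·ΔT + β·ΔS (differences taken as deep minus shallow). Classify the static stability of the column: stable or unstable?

ΔT = 28.0 − 25.0 = +3.0 K and ΔS = 39.62 − 40.45 = -0.83 psu (deep − shallow).
−αΔT = -6.00 × 10⁻⁴; βΔS = -5.81 × 10⁻⁴; sum Δρ/ρ₀ = -1.181 × 10⁻³.
Δρ/ρ₀ < 0, so Δρ < 0: deeper water is lighter → statically unstable; the column would overturn.

unstable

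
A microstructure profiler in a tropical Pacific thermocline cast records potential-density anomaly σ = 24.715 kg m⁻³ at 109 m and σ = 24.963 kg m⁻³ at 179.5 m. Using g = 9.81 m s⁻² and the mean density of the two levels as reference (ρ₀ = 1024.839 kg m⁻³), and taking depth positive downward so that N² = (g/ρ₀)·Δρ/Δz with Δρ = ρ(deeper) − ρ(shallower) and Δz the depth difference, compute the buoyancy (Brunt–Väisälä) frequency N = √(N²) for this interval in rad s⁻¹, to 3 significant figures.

5.80 × 10⁻³ rad s⁻¹

Δρ = 1024.963 − 1024.715 = 0.248 kg m⁻³ over Δz = 179.5 − 109 = 70.5 m.
N² = (9.81/1024.839) × (0.248/70.5) = 3.3673 × 10⁻⁵ s⁻².
N = √(3.3673 × 10⁻⁵) = 5.8028 × 10⁻³ rad s⁻¹ ≈ 5.80 × 10⁻³ rad s⁻¹.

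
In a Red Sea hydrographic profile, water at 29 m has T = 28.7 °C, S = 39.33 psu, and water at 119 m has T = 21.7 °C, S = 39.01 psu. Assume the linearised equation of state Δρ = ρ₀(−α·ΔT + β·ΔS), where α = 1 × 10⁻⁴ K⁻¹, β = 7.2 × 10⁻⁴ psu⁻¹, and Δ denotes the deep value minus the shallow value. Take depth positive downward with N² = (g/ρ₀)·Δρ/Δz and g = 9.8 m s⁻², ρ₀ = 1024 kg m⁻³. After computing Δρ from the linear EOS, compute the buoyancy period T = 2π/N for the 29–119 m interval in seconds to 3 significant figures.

ΔT = -7.0 K, ΔS = -0.32 psu (deep − shallow).
Δρ/ρ₀ = −αΔT + βΔS = 7.00 × 10⁻⁴ − 2.304 × 10⁻⁴ = 4.696 × 10⁻⁴, so Δρ ≈ 0.4809 kg m⁻³.
N² = (g/ρ₀)·Δρ/Δz = g·(Δρ/ρ₀)/Δz = 9.8 × 4.696 × 10⁻⁴ / 90 = 5.1134 × 10⁻⁵ s⁻².
N = √(5.1134 × 10⁻⁵) = 7.1508 × 10⁻³ rad s⁻¹ → T = 2π/N = 878.67 s ≈ 879 s.

879 s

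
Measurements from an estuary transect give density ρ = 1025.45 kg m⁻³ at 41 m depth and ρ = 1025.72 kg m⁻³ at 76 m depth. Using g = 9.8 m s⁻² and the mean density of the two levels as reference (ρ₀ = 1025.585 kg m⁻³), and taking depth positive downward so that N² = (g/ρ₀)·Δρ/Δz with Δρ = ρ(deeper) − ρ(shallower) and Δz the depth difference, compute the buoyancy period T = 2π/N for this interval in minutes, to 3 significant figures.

Δρ = 1025.72 − 1025.45 = 0.27 kg m⁻³ over Δz = 76 − 41 = 35 m.
N² = (9.8/1025.585) × (0.27/35) = 7.3714 × 10⁻⁵ s⁻².
N = √(7.3714 × 10⁻⁵) = 8.5857 × 10⁻³ rad s⁻¹, so T = 2π/N = 731.82 s = 12.197 min ≈ 12.2 min.

12.2 min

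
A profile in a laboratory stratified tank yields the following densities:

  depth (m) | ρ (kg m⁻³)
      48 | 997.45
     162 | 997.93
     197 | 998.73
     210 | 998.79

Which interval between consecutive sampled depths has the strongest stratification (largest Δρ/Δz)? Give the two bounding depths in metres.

162–197 m

Compute the density gradient over each adjacent pair:
  48–162 m: Δρ/Δz = 0.48/114 = 4.2 × 10⁻³ kg m⁻⁴
  162–197 m: Δρ/Δz = 0.80/35 = 0.023 kg m⁻⁴
  197–210 m: Δρ/Δz = 0.06/13 = 4.6 × 10⁻³ kg m⁻⁴
The largest gradient is in the 162–197 m interval — the pycnocline.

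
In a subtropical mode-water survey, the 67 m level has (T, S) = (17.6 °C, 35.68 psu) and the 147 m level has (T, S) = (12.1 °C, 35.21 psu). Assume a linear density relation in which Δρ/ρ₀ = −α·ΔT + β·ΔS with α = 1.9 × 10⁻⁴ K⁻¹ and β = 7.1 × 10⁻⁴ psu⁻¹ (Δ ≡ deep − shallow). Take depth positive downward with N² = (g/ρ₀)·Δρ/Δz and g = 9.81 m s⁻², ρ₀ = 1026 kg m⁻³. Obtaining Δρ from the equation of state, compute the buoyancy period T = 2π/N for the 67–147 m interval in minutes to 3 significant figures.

11.2 min

ΔT = -5.5 K, ΔS = -0.47 psu (deep − shallow).
Δρ/ρ₀ = −αΔT + βΔS = 1.045 × 10⁻³ − 3.337 × 10⁻⁴ = 7.113 × 10⁻⁴, so Δρ ≈ 0.7298 kg m⁻³.
N² = (g/ρ₀)·Δρ/Δz = g·(Δρ/ρ₀)/Δz = 9.81 × 7.113 × 10⁻⁴ / 80 = 8.7223 × 10⁻⁵ s⁻².
N = √(8.7223 × 10⁻⁵) = 9.3393 × 10⁻³ rad s⁻¹ → T = 2π/N = 672.77 s = 11.213 min ≈ 11.2 min.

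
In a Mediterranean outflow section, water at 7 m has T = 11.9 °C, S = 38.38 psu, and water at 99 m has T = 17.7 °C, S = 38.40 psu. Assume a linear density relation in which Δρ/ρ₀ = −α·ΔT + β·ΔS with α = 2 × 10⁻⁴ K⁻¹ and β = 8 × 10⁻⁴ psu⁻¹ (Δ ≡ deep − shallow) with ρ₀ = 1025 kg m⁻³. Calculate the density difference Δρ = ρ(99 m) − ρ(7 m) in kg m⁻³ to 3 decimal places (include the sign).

-1.173 kg m⁻³

ΔT = +5.8 K, ΔS = +0.02 psu (deep − shallow).
Δρ/ρ₀ = −(2 × 10⁻⁴)(+5.8) + (8 × 10⁻⁴)(+0.02) = -1.144 × 10⁻³.
Δρ = 1025 × (-1.144 × 10⁻³) = -1.173 kg m⁻³.
Negative Δρ: lighter below, statically unstable.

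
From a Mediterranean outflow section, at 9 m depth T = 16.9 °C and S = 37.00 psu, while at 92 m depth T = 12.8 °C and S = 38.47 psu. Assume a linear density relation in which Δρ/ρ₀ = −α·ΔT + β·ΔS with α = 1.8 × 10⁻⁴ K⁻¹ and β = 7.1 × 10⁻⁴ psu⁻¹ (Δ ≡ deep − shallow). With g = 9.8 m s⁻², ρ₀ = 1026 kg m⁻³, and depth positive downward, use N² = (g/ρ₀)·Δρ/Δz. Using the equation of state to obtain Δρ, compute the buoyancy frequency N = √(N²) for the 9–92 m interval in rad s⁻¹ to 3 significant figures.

ΔT = -4.1 K, ΔS = +1.47 psu (deep − shallow).
Δρ/ρ₀ = −αΔT + βΔS = 7.38 × 10⁻⁴ + 1.0437 × 10⁻³ = 1.7817 × 10⁻³, so Δρ ≈ 1.828 kg m⁻³.
N² = (g/ρ₀)·Δρ/Δz = g·(Δρ/ρ₀)/Δz = 9.8 × 1.7817 × 10⁻³ / 83 = 2.1037 × 10⁻⁴ s⁻².
N = √(2.1037 × 10⁻⁴) = 0.014504 rad s⁻¹ ≈ 0.0145 rad s⁻¹.

0.0145 rad s⁻¹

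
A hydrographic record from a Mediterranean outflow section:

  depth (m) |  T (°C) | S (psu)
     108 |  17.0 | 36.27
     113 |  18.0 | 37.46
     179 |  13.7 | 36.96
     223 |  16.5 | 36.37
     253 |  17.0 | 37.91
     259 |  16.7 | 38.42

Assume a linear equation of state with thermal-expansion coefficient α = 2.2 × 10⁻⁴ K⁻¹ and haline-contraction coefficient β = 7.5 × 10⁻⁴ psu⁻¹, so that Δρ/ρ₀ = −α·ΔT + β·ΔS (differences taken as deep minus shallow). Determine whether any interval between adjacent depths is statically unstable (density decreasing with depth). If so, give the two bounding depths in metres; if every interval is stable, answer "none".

Evaluate Δρ/ρ₀ = −αΔT + βΔS across each adjacent pair:
  108–113 m: −αΔT+βΔS = −(2.2 × 10⁻⁴)(+1.0)+(7.5 × 10⁻⁴)(+1.19) = 6.7 × 10⁻⁴ → stable
  113–179 m: −αΔT+βΔS = −(2.2 × 10⁻⁴)(-4.3)+(7.5 × 10⁻⁴)(-0.50) = 5.7 × 10⁻⁴ → stable
  179–223 m: −αΔT+βΔS = −(2.2 × 10⁻⁴)(+2.8)+(7.5 × 10⁻⁴)(-0.59) = -1.1 × 10⁻³ → UNSTABLE
  223–253 m: −αΔT+βΔS = −(2.2 × 10⁻⁴)(+0.5)+(7.5 × 10⁻⁴)(+1.54) = 1.0 × 10⁻³ → stable
  253–259 m: −αΔT+βΔS = −(2.2 × 10⁻⁴)(-0.3)+(7.5 × 10⁻⁴)(+0.51) = 4.5 × 10⁻⁴ → stable
The 179–223 m interval has Δρ < 0: lighter water underlies denser water.

179–223 m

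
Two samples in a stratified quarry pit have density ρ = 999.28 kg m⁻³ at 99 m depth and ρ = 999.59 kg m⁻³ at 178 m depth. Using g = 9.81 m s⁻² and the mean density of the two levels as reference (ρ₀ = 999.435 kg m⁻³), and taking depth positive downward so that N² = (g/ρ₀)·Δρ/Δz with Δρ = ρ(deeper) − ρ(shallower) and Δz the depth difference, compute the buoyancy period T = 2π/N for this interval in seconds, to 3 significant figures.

Δρ = 999.59 − 999.28 = 0.31 kg m⁻³ over Δz = 178 − 99 = 79 m.
N² = (9.81/999.435) × (0.31/79) = 3.8517 × 10⁻⁵ s⁻².
N = √(3.8517 × 10⁻⁵) = 6.2062 × 10⁻³ rad s⁻¹, so T = 2π/N = 1.0124 × 10³ s ≈ 1.01 × 10³ s.

1.01 × 10³ s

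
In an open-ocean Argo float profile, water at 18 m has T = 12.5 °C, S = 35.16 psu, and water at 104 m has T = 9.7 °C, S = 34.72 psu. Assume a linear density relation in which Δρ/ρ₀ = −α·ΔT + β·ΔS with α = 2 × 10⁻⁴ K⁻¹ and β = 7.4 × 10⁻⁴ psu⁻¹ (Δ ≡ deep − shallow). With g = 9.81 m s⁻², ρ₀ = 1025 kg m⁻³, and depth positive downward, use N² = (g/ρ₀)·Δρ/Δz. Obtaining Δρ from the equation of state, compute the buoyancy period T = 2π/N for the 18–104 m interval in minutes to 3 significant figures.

ΔT = -2.8 K, ΔS = -0.44 psu (deep − shallow).
Δρ/ρ₀ = −αΔT + βΔS = 5.60 × 10⁻⁴ − 3.256 × 10⁻⁴ = 2.344 × 10⁻⁴, so Δρ ≈ 0.2403 kg m⁻³.
N² = (g/ρ₀)·Δρ/Δz = g·(Δρ/ρ₀)/Δz = 9.81 × 2.344 × 10⁻⁴ / 86 = 2.6738 × 10⁻⁵ s⁻².
N = √(2.6738 × 10⁻⁵) = 5.1709 × 10⁻³ rad s⁻¹ → T = 2π/N = 1.2151 × 10³ s = 20.252 min ≈ 20.3 min.

20.3 min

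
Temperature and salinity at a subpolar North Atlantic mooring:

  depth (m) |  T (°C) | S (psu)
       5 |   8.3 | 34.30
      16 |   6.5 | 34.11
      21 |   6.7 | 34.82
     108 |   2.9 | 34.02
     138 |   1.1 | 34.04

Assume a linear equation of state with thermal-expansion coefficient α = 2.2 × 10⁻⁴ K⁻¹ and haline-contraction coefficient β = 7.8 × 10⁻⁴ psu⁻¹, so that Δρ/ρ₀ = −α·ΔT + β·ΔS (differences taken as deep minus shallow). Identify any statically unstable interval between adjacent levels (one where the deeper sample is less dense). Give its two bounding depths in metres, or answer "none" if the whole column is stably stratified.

Evaluate Δρ/ρ₀ = −αΔT + βΔS across each adjacent pair:
  5–16 m: −αΔT+βΔS = −(2.2 × 10⁻⁴)(-1.8)+(7.8 × 10⁻⁴)(-0.19) = 2.5 × 10⁻⁴ → stable
  16–21 m: −αΔT+βΔS = −(2.2 × 10⁻⁴)(+0.2)+(7.8 × 10⁻⁴)(+0.71) = 5.1 × 10⁻⁴ → stable
  21–108 m: −αΔT+βΔS = −(2.2 × 10⁻⁴)(-3.8)+(7.8 × 10⁻⁴)(-0.80) = 2.1 × 10⁻⁴ → stable
  108–138 m: −αΔT+βΔS = −(2.2 × 10⁻⁴)(-1.8)+(7.8 × 10⁻⁴)(+0.02) = 4.1 × 10⁻⁴ → stable
Every interval has Δρ > 0: the column is stably stratified throughout.

none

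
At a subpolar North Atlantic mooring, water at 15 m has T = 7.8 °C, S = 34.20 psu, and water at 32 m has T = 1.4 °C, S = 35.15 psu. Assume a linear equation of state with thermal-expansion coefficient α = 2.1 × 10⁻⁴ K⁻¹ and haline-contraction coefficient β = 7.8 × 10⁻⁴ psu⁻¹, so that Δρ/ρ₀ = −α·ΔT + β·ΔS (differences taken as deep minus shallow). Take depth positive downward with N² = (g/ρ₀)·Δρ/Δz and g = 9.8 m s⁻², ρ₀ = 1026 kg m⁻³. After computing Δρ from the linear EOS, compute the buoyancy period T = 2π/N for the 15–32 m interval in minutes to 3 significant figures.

3.02 min

ΔT = -6.4 K, ΔS = +0.95 psu (deep − shallow).
Δρ/ρ₀ = −αΔT + βΔS = 1.344 × 10⁻³ + 7.41 × 10⁻⁴ = 2.085 × 10⁻³, so Δρ ≈ 2.139 kg m⁻³.
N² = (g/ρ₀)·Δρ/Δz = g·(Δρ/ρ₀)/Δz = 9.8 × 2.085 × 10⁻³ / 17 = 1.2019 × 10⁻³ s⁻².
N = √(1.2019 × 10⁻³) = 0.034668 rad s⁻¹ → T = 2π/N = 181.24 s = 3.0207 min ≈ 3.02 min.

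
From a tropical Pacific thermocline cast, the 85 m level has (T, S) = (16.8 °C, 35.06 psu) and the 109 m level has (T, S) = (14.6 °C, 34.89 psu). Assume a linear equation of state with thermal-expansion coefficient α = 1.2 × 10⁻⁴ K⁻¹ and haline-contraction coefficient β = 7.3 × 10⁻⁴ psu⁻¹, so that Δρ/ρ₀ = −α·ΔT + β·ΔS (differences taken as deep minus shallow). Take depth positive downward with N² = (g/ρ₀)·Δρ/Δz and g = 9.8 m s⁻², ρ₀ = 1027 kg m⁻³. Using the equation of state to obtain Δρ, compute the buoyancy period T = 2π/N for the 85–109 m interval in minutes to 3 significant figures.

13.9 min

ΔT = -2.2 K, ΔS = -0.17 psu (deep − shallow).
Δρ/ρ₀ = −αΔT + βΔS = 2.64 × 10⁻⁴ − 1.241 × 10⁻⁴ = 1.399 × 10⁻⁴, so Δρ ≈ 0.1437 kg m⁻³.
N² = (g/ρ₀)·Δρ/Δz = g·(Δρ/ρ₀)/Δz = 9.8 × 1.399 × 10⁻⁴ / 24 = 5.7126 × 10⁻⁵ s⁻².
N = √(5.7126 × 10⁻⁵) = 7.5582 × 10⁻³ rad s⁻¹ → T = 2π/N = 831.31 s = 13.855 min ≈ 13.9 min.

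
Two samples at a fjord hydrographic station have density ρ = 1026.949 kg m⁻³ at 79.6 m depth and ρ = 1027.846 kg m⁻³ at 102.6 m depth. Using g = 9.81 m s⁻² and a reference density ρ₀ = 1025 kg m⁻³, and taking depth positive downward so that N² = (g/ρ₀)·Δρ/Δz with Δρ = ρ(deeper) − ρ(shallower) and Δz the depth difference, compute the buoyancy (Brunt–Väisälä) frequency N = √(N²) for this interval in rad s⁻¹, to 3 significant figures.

Δρ = 1027.846 − 1026.949 = 0.897 kg m⁻³ over Δz = 102.6 − 79.6 = 23 m.
N² = (9.81/1025) × (0.897/23) = 3.7326 × 10⁻⁴ s⁻².
N = √(3.7326 × 10⁻⁴) = 0.019320 rad s⁻¹ ≈ 0.0193 rad s⁻¹.

0.0193 rad s⁻¹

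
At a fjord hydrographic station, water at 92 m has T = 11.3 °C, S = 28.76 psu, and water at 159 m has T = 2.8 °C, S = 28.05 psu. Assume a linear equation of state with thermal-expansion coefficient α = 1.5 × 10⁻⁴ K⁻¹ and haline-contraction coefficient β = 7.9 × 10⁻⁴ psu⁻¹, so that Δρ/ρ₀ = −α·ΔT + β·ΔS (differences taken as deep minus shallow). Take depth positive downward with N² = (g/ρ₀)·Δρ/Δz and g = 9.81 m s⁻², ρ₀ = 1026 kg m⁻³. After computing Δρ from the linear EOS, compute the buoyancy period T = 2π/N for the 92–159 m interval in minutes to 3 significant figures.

10.2 min

ΔT = -8.5 K, ΔS = -0.71 psu (deep − shallow).
Δρ/ρ₀ = −αΔT + βΔS = 1.275 × 10⁻³ − 5.609 × 10⁻⁴ = 7.141 × 10⁻⁴, so Δρ ≈ 0.7327 kg m⁻³.
N² = (g/ρ₀)·Δρ/Δz = g·(Δρ/ρ₀)/Δz = 9.81 × 7.141 × 10⁻⁴ / 67 = 1.0456 × 10⁻⁴ s⁻².
N = √(1.0456 × 10⁻⁴) = 0.010225 rad s⁻¹ → T = 2π/N = 614.49 s = 10.242 min ≈ 10.2 min.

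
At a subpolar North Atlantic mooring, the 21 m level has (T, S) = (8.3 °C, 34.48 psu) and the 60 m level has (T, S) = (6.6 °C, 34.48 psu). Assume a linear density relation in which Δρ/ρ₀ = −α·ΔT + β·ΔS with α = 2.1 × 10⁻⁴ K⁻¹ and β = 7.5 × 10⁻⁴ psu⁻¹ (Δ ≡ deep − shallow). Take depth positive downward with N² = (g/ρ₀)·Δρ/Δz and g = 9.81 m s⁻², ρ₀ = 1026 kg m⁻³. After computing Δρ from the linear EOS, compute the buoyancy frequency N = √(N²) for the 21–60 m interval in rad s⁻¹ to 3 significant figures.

ΔT = -1.7 K, ΔS = +0.00 psu (deep − shallow).
Δρ/ρ₀ = −αΔT + βΔS = 3.57 × 10⁻⁴ + 0 = 3.57 × 10⁻⁴, so Δρ ≈ 0.3663 kg m⁻³.
N² = (g/ρ₀)·Δρ/Δz = g·(Δρ/ρ₀)/Δz = 9.81 × 3.57 × 10⁻⁴ / 39 = 8.9799 × 10⁻⁵ s⁻².
N = √(8.9799 × 10⁻⁵) = 9.4762 × 10⁻³ rad s⁻¹ ≈ 9.48 × 10⁻³ rad s⁻¹.

9.48 × 10⁻³ rad s⁻¹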